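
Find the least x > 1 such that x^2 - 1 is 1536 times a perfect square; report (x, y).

First expand sqrt(1536) as a continued fraction. With x_i = (sqrt(1536) + m_i)/d_i and (m_0, d_0) = (0, 1): a_0 = floor(sqrt(1536)) = 39, since 39^2 = 1521 <= 1536 < 1600 = 40^2.
Iterate m_{i+1} = d_i*a_i - m_i, d_{i+1} = (1536 - m_{i+1}^2)/d_i, a_{i+1} = floor((a_0 + m_{i+1})/d_{i+1}):
  m_1 = 1*39 - 0 = 39, d_1 = (1536 - 39^2)/1 = 15/1 = 15, a_1 = floor((39 + 39)/15) = 5.
  m_2 = 15*5 - 39 = 36, d_2 = (1536 - 36^2)/15 = 240/15 = 16, a_2 = floor((39 + 36)/16) = 4.
  m_3 = 16*4 - 36 = 28, d_3 = (1536 - 28^2)/16 = 752/16 = 47, a_3 = floor((39 + 28)/47) = 1.
  m_4 = 47*1 - 28 = 19, d_4 = (1536 - 19^2)/47 = 1175/47 = 25, a_4 = floor((39 + 19)/25) = 2.
  m_5 = 25*2 - 19 = 31, d_5 = (1536 - 31^2)/25 = 575/25 = 23, a_5 = floor((39 + 31)/23) = 3.
  m_6 = 23*3 - 31 = 38, d_6 = (1536 - 38^2)/23 = 92/23 = 4, a_6 = floor((39 + 38)/4) = 19.
  m_7 = 4*19 - 38 = 38, d_7 = (1536 - 38^2)/4 = 92/4 = 23, a_7 = floor((39 + 38)/23) = 3.
  m_8 = 23*3 - 38 = 31, d_8 = (1536 - 31^2)/23 = 575/23 = 25, a_8 = floor((39 + 31)/25) = 2.
  m_9 = 25*2 - 31 = 19, d_9 = (1536 - 19^2)/25 = 1175/25 = 47, a_9 = floor((39 + 19)/47) = 1.
  m_10 = 47*1 - 19 = 28, d_10 = (1536 - 28^2)/47 = 752/47 = 16, a_10 = floor((39 + 28)/16) = 4.
  m_11 = 16*4 - 28 = 36, d_11 = (1536 - 36^2)/16 = 240/16 = 15, a_11 = floor((39 + 36)/15) = 5.
  m_12 = 15*5 - 36 = 39, d_12 = (1536 - 39^2)/15 = 15/15 = 1, a_12 = floor((39 + 39)/1) = 78.
  m_13 = 1*78 - 39 = 39, d_13 = (1536 - 39^2)/1 = 15/1 = 15: (m_13, d_13) = (m_1, d_1) = (39, 15), so from here the quotients repeat a_1, ..., a_12; the period length is 12.
So sqrt(1536) = [39; (5, 4, 1, 2, 3, 19, 3, 2, 1, 4, 5, 78)] with period length k = 12.
k is even, so the fundamental solution of x^2 - 1536y^2 = 1 is (p_{k-1}, q_{k-1}) = (p_11, q_11); compute convergents through index 11.
Convergents (p_i = a_i*p_{i-1} + p_{i-2}, q_i = a_i*q_{i-1} + q_{i-2} with p_{-2}=0, p_{-1}=1, q_{-2}=1, q_{-1}=0):
  i=0: a_0=39, p_0 = 39*1 + 0 = 39, q_0 = 39*0 + 1 = 1.
  i=1: a_1=5, p_1 = 5*39 + 1 = 196, q_1 = 5*1 + 0 = 5.
  i=2: a_2=4, p_2 = 4*196 + 39 = 823, q_2 = 4*5 + 1 = 21.
  i=3: a_3=1, p_3 = 1*823 + 196 = 1019, q_3 = 1*21 + 5 = 26.
  i=4: a_4=2, p_4 = 2*1019 + 823 = 2861, q_4 = 2*26 + 21 = 73.
  i=5: a_5=3, p_5 = 3*2861 + 1019 = 9602, q_5 = 3*73 + 26 = 245.
  i=6: a_6=19, p_6 = 19*9602 + 2861 = 185299, q_6 = 19*245 + 73 = 4728.
  i=7: a_7=3, p_7 = 3*185299 + 9602 = 565499, q_7 = 3*4728 + 245 = 14429.
  i=8: a_8=2, p_8 = 2*565499 + 185299 = 1316297, q_8 = 2*14429 + 4728 = 33586.
  i=9: a_9=1, p_9 = 1*1316297 + 565499 = 1881796, q_9 = 1*33586 + 14429 = 48015.
  i=10: a_10=4, p_10 = 4*1881796 + 1316297 = 8843481, q_10 = 4*48015 + 33586 = 225646.
  i=11: a_11=5, p_11 = 5*8843481 + 1881796 = 46099201, q_11 = 5*225646 + 48015 = 1176245.
Check: 46099201^2 - 1536*1176245^2 = 2125136332838401 - 2125136332838400 = 1, so (x, y) = (46099201, 1176245) solves the equation, and by the theorem it is the least positive solution.

(x, y) = (46099201, 1176245)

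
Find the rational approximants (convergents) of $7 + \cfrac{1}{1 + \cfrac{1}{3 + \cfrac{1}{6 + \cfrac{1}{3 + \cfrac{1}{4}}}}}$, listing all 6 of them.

Using the convergent recurrence p_i = a_i*p_{i-1} + p_{i-2}, q_i = a_i*q_{i-1} + q_{i-2} with p_{-2}=0, p_{-1}=1, q_{-2}=1, q_{-1}=0:
  i=0: a_0=7, p_0 = 7*1 + 0 = 7, q_0 = 7*0 + 1 = 1.
  i=1: a_1=1, p_1 = 1*7 + 1 = 8, q_1 = 1*1 + 0 = 1.
  i=2: a_2=3, p_2 = 3*8 + 7 = 31, q_2 = 3*1 + 1 = 4.
  i=3: a_3=6, p_3 = 6*31 + 8 = 194, q_3 = 6*4 + 1 = 25.
  i=4: a_4=3, p_4 = 3*194 + 31 = 613, q_4 = 3*25 + 4 = 79.
  i=5: a_5=4, p_5 = 4*613 + 194 = 2646, q_5 = 4*79 + 25 = 341.

7/1, 8/1, 31/4, 194/25, 613/79, 2646/341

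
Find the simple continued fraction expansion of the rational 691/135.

[5; 8, 2, 3, 2]

Run the Euclidean algorithm on 691 and 135; the successive quotients are the partial quotients a_0, a_1, ... (each step inverts the fractional part left over by the previous one):
  691 = 5*135 + 16, so a_0 = 5.
  135 = 8*16 + 7, so a_1 = 8.
  16 = 2*7 + 2, so a_2 = 2.
  7 = 3*2 + 1, so a_3 = 3.
  2 = 2*1 + 0, so a_4 = 2.
The remainder reaches 0 after 5 divisions, so the expansion has 5 partial quotients, read off in order.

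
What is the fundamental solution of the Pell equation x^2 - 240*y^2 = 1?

(x, y) = (31, 2)

First expand sqrt(240) as a continued fraction. With x_i = (sqrt(240) + m_i)/d_i and (m_0, d_0) = (0, 1): a_0 = floor(sqrt(240)) = 15, since 15^2 = 225 <= 240 < 256 = 16^2.
Iterate m_{i+1} = d_i*a_i - m_i, d_{i+1} = (240 - m_{i+1}^2)/d_i, a_{i+1} = floor((a_0 + m_{i+1})/d_{i+1}):
  m_1 = 1*15 - 0 = 15, d_1 = (240 - 15^2)/1 = 15/1 = 15, a_1 = floor((15 + 15)/15) = 2.
  m_2 = 15*2 - 15 = 15, d_2 = (240 - 15^2)/15 = 15/15 = 1, a_2 = floor((15 + 15)/1) = 30.
  m_3 = 1*30 - 15 = 15, d_3 = (240 - 15^2)/1 = 15/1 = 15: (m_3, d_3) = (m_1, d_1) = (15, 15), so from here the quotients repeat a_1, a_2; the period length is 2.
So sqrt(240) = [15; (2, 30)] with period length k = 2.
k is even, so the fundamental solution of x^2 - 240y^2 = 1 is (p_{k-1}, q_{k-1}) = (p_1, q_1); compute convergents through index 1.
Convergents (p_i = a_i*p_{i-1} + p_{i-2}, q_i = a_i*q_{i-1} + q_{i-2} with p_{-2}=0, p_{-1}=1, q_{-2}=1, q_{-1}=0):
  i=0: a_0=15, p_0 = 15*1 + 0 = 15, q_0 = 15*0 + 1 = 1.
  i=1: a_1=2, p_1 = 2*15 + 1 = 31, q_1 = 2*1 + 0 = 2.
Check: 31^2 - 240*2^2 = 961 - 960 = 1, so (x, y) = (31, 2) solves the equation, and by the theorem it is the least positive solution.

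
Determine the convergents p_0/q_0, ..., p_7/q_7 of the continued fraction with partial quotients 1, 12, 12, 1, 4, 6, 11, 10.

1/1, 13/12, 157/145, 170/157, 837/773, 5192/4795, 57949/53518, 584682/539975

Using the convergent recurrence p_i = a_i*p_{i-1} + p_{i-2}, q_i = a_i*q_{i-1} + q_{i-2} with p_{-2}=0, p_{-1}=1, q_{-2}=1, q_{-1}=0:
  i=0: a_0=1, p_0 = 1*1 + 0 = 1, q_0 = 1*0 + 1 = 1.
  i=1: a_1=12, p_1 = 12*1 + 1 = 13, q_1 = 12*1 + 0 = 12.
  i=2: a_2=12, p_2 = 12*13 + 1 = 157, q_2 = 12*12 + 1 = 145.
  i=3: a_3=1, p_3 = 1*157 + 13 = 170, q_3 = 1*145 + 12 = 157.
  i=4: a_4=4, p_4 = 4*170 + 157 = 837, q_4 = 4*157 + 145 = 773.
  i=5: a_5=6, p_5 = 6*837 + 170 = 5192, q_5 = 6*773 + 157 = 4795.
  i=6: a_6=11, p_6 = 11*5192 + 837 = 57949, q_6 = 11*4795 + 773 = 53518.
  i=7: a_7=10, p_7 = 10*57949 + 5192 = 584682, q_7 = 10*53518 + 4795 = 539975.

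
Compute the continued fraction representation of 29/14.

Run the Euclidean algorithm on 29 and 14; the successive quotients are the partial quotients a_0, a_1, ... (each step inverts the fractional part left over by the previous one):
  29 = 2*14 + 1, so a_0 = 2.
  14 = 14*1 + 0, so a_1 = 14.
The remainder reaches 0 after 2 divisions, so the expansion has 2 partial quotients, read off in order.

[2; 14]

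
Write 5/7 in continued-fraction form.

Run the Euclidean algorithm on 5 and 7; the successive quotients are the partial quotients a_0, a_1, ... (each step inverts the fractional part left over by the previous one):
  5 = 0*7 + 5, so a_0 = 0.
  7 = 1*5 + 2, so a_1 = 1.
  5 = 2*2 + 1, so a_2 = 2.
  2 = 2*1 + 0, so a_3 = 2.
The remainder reaches 0 after 4 divisions, so the expansion has 4 partial quotients, read off in order.

[0; 1, 2, 2]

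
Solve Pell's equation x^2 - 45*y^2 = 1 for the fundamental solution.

(x, y) = (161, 24)

First expand sqrt(45) as a continued fraction. With x_i = (sqrt(45) + m_i)/d_i and (m_0, d_0) = (0, 1): a_0 = floor(sqrt(45)) = 6, since 6^2 = 36 <= 45 < 49 = 7^2.
Iterate m_{i+1} = d_i*a_i - m_i, d_{i+1} = (45 - m_{i+1}^2)/d_i, a_{i+1} = floor((a_0 + m_{i+1})/d_{i+1}):
  m_1 = 1*6 - 0 = 6, d_1 = (45 - 6^2)/1 = 9/1 = 9, a_1 = floor((6 + 6)/9) = 1.
  m_2 = 9*1 - 6 = 3, d_2 = (45 - 3^2)/9 = 36/9 = 4, a_2 = floor((6 + 3)/4) = 2.
  m_3 = 4*2 - 3 = 5, d_3 = (45 - 5^2)/4 = 20/4 = 5, a_3 = floor((6 + 5)/5) = 2.
  m_4 = 5*2 - 5 = 5, d_4 = (45 - 5^2)/5 = 20/5 = 4, a_4 = floor((6 + 5)/4) = 2.
  m_5 = 4*2 - 5 = 3, d_5 = (45 - 3^2)/4 = 36/4 = 9, a_5 = floor((6 + 3)/9) = 1.
  m_6 = 9*1 - 3 = 6, d_6 = (45 - 6^2)/9 = 9/9 = 1, a_6 = floor((6 + 6)/1) = 12.
  m_7 = 1*12 - 6 = 6, d_7 = (45 - 6^2)/1 = 9/1 = 9: (m_7, d_7) = (m_1, d_1) = (6, 9), so from here the quotients repeat a_1, ..., a_6; the period length is 6.
So sqrt(45) = [6; (1, 2, 2, 2, 1, 12)] with period length k = 6.
k is even, so the fundamental solution of x^2 - 45y^2 = 1 is (p_{k-1}, q_{k-1}) = (p_5, q_5); compute convergents through index 5.
Convergents (p_i = a_i*p_{i-1} + p_{i-2}, q_i = a_i*q_{i-1} + q_{i-2} with p_{-2}=0, p_{-1}=1, q_{-2}=1, q_{-1}=0):
  i=0: a_0=6, p_0 = 6*1 + 0 = 6, q_0 = 6*0 + 1 = 1.
  i=1: a_1=1, p_1 = 1*6 + 1 = 7, q_1 = 1*1 + 0 = 1.
  i=2: a_2=2, p_2 = 2*7 + 6 = 20, q_2 = 2*1 + 1 = 3.
  i=3: a_3=2, p_3 = 2*20 + 7 = 47, q_3 = 2*3 + 1 = 7.
  i=4: a_4=2, p_4 = 2*47 + 20 = 114, q_4 = 2*7 + 3 = 17.
  i=5: a_5=1, p_5 = 1*114 + 47 = 161, q_5 = 1*17 + 7 = 24.
Check: 161^2 - 45*24^2 = 25921 - 25920 = 1, so (x, y) = (161, 24) solves the equation, and by the theorem it is the least positive solution.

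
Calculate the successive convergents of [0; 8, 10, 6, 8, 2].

Using the convergent recurrence p_i = a_i*p_{i-1} + p_{i-2}, q_i = a_i*q_{i-1} + q_{i-2} with p_{-2}=0, p_{-1}=1, q_{-2}=1, q_{-1}=0:
  i=0: a_0=0, p_0 = 0*1 + 0 = 0, q_0 = 0*0 + 1 = 1.
  i=1: a_1=8, p_1 = 8*0 + 1 = 1, q_1 = 8*1 + 0 = 8.
  i=2: a_2=10, p_2 = 10*1 + 0 = 10, q_2 = 10*8 + 1 = 81.
  i=3: a_3=6, p_3 = 6*10 + 1 = 61, q_3 = 6*81 + 8 = 494.
  i=4: a_4=8, p_4 = 8*61 + 10 = 498, q_4 = 8*494 + 81 = 4033.
  i=5: a_5=2, p_5 = 2*498 + 61 = 1057, q_5 = 2*4033 + 494 = 8560.

0/1, 1/8, 10/81, 61/494, 498/4033, 1057/8560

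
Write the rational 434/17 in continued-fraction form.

Run the Euclidean algorithm on 434 and 17; the successive quotients are the partial quotients a_0, a_1, ... (each step inverts the fractional part left over by the previous one):
  434 = 25*17 + 9, so a_0 = 25.
  17 = 1*9 + 8, so a_1 = 1.
  9 = 1*8 + 1, so a_2 = 1.
  8 = 8*1 + 0, so a_3 = 8.
The remainder reaches 0 after 4 divisions, so the expansion has 4 partial quotients, read off in order.

[25; 1, 1, 8]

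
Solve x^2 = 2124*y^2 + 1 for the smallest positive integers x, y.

First expand sqrt(2124) as a continued fraction. With x_i = (sqrt(2124) + m_i)/d_i and (m_0, d_0) = (0, 1): a_0 = floor(sqrt(2124)) = 46, since 46^2 = 2116 <= 2124 < 2209 = 47^2.
Iterate m_{i+1} = d_i*a_i - m_i, d_{i+1} = (2124 - m_{i+1}^2)/d_i, a_{i+1} = floor((a_0 + m_{i+1})/d_{i+1}):
  m_1 = 1*46 - 0 = 46, d_1 = (2124 - 46^2)/1 = 8/1 = 8, a_1 = floor((46 + 46)/8) = 11.
  m_2 = 8*11 - 46 = 42, d_2 = (2124 - 42^2)/8 = 360/8 = 45, a_2 = floor((46 + 42)/45) = 1.
  m_3 = 45*1 - 42 = 3, d_3 = (2124 - 3^2)/45 = 2115/45 = 47, a_3 = floor((46 + 3)/47) = 1.
  m_4 = 47*1 - 3 = 44, d_4 = (2124 - 44^2)/47 = 188/47 = 4, a_4 = floor((46 + 44)/4) = 22.
  m_5 = 4*22 - 44 = 44, d_5 = (2124 - 44^2)/4 = 188/4 = 47, a_5 = floor((46 + 44)/47) = 1.
  m_6 = 47*1 - 44 = 3, d_6 = (2124 - 3^2)/47 = 2115/47 = 45, a_6 = floor((46 + 3)/45) = 1.
  m_7 = 45*1 - 3 = 42, d_7 = (2124 - 42^2)/45 = 360/45 = 8, a_7 = floor((46 + 42)/8) = 11.
  m_8 = 8*11 - 42 = 46, d_8 = (2124 - 46^2)/8 = 8/8 = 1, a_8 = floor((46 + 46)/1) = 92.
  m_9 = 1*92 - 46 = 46, d_9 = (2124 - 46^2)/1 = 8/1 = 8: (m_9, d_9) = (m_1, d_1) = (46, 8), so from here the quotients repeat a_1, ..., a_8; the period length is 8.
So sqrt(2124) = [46; (11, 1, 1, 22, 1, 1, 11, 92)] with period length k = 8.
k is even, so the fundamental solution of x^2 - 2124y^2 = 1 is (p_{k-1}, q_{k-1}) = (p_7, q_7); compute convergents through index 7.
Convergents (p_i = a_i*p_{i-1} + p_{i-2}, q_i = a_i*q_{i-1} + q_{i-2} with p_{-2}=0, p_{-1}=1, q_{-2}=1, q_{-1}=0):
  i=0: a_0=46, p_0 = 46*1 + 0 = 46, q_0 = 46*0 + 1 = 1.
  i=1: a_1=11, p_1 = 11*46 + 1 = 507, q_1 = 11*1 + 0 = 11.
  i=2: a_2=1, p_2 = 1*507 + 46 = 553, q_2 = 1*11 + 1 = 12.
  i=3: a_3=1, p_3 = 1*553 + 507 = 1060, q_3 = 1*12 + 11 = 23.
  i=4: a_4=22, p_4 = 22*1060 + 553 = 23873, q_4 = 22*23 + 12 = 518.
  i=5: a_5=1, p_5 = 1*23873 + 1060 = 24933, q_5 = 1*518 + 23 = 541.
  i=6: a_6=1, p_6 = 1*24933 + 23873 = 48806, q_6 = 1*541 + 518 = 1059.
  i=7: a_7=11, p_7 = 11*48806 + 24933 = 561799, q_7 = 11*1059 + 541 = 12190.
Check: 561799^2 - 2124*12190^2 = 315618116401 - 315618116400 = 1, so (x, y) = (561799, 12190) solves the equation, and by the theorem it is the least positive solution.

(x, y) = (561799, 12190)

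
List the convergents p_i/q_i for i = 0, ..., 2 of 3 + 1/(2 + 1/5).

3/1, 7/2, 38/11

Using the convergent recurrence p_i = a_i*p_{i-1} + p_{i-2}, q_i = a_i*q_{i-1} + q_{i-2} with p_{-2}=0, p_{-1}=1, q_{-2}=1, q_{-1}=0:
  i=0: a_0=3, p_0 = 3*1 + 0 = 3, q_0 = 3*0 + 1 = 1.
  i=1: a_1=2, p_1 = 2*3 + 1 = 7, q_1 = 2*1 + 0 = 2.
  i=2: a_2=5, p_2 = 5*7 + 3 = 38, q_2 = 5*2 + 1 = 11.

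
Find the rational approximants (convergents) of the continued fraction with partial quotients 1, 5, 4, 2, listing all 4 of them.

1/1, 6/5, 25/21, 56/47

Using the convergent recurrence p_i = a_i*p_{i-1} + p_{i-2}, q_i = a_i*q_{i-1} + q_{i-2} with p_{-2}=0, p_{-1}=1, q_{-2}=1, q_{-1}=0:
  i=0: a_0=1, p_0 = 1*1 + 0 = 1, q_0 = 1*0 + 1 = 1.
  i=1: a_1=5, p_1 = 5*1 + 1 = 6, q_1 = 5*1 + 0 = 5.
  i=2: a_2=4, p_2 = 4*6 + 1 = 25, q_2 = 4*5 + 1 = 21.
  i=3: a_3=2, p_3 = 2*25 + 6 = 56, q_3 = 2*21 + 5 = 47.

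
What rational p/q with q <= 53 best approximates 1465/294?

264/53

Expand x = 1465/294 as a continued fraction with the Euclidean algorithm:
  1465 = 4*294 + 289, so a_0 = 4.
  294 = 1*289 + 5, so a_1 = 1.
  289 = 57*5 + 4, so a_2 = 57.
  5 = 1*4 + 1, so a_3 = 1.
  4 = 4*1 + 0, so a_4 = 4.
so x = [4; 1, 57, 1, 4].
Convergents (p_i = a_i*p_{i-1} + p_{i-2}, q_i = a_i*q_{i-1} + q_{i-2} with p_{-2}=0, p_{-1}=1, q_{-2}=1, q_{-1}=0), until the denominator exceeds 53:
  i=0: a_0=4, p_0 = 4*1 + 0 = 4, q_0 = 4*0 + 1 = 1.
  i=1: a_1=1, p_1 = 1*4 + 1 = 5, q_1 = 1*1 + 0 = 1.
  i=2: a_2=57, p_2 = 57*5 + 4 = 289, q_2 = 57*1 + 1 = 58.
q_2 = 58 > 53, so the last convergent with denominator <= 53 is p_1/q_1 = 5/1.
The closest fraction with denominator <= 53 is either p_1/q_1 or the intermediate fraction (k*p_1 + p_0)/(k*q_1 + q_0) with the largest k >= 1 whose denominator stays <= 53; these approach x as k grows, and every other convergent or intermediate fraction in range is farther away.
Largest k: floor((53 - q_0)/q_1) = floor((53 - 1)/1) = 52.
That gives (52*5 + 4)/(52*1 + 1) = 264/53.
Compare the errors: |x - 5/1| = |1465*1 - 5*294|/(294*1) = 5/294, and |x - 264/53| = |1465*53 - 264*294|/(294*53) = 29/15582.
Cross-multiplying, 29*294 = 8526 < 77910 = 5*15582, so 29/15582 is smaller: the intermediate fraction 264/53 is closer to x than 5/1.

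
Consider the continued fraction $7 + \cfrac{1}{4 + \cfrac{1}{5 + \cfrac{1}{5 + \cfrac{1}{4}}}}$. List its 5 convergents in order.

Using the convergent recurrence p_i = a_i*p_{i-1} + p_{i-2}, q_i = a_i*q_{i-1} + q_{i-2} with p_{-2}=0, p_{-1}=1, q_{-2}=1, q_{-1}=0:
  i=0: a_0=7, p_0 = 7*1 + 0 = 7, q_0 = 7*0 + 1 = 1.
  i=1: a_1=4, p_1 = 4*7 + 1 = 29, q_1 = 4*1 + 0 = 4.
  i=2: a_2=5, p_2 = 5*29 + 7 = 152, q_2 = 5*4 + 1 = 21.
  i=3: a_3=5, p_3 = 5*152 + 29 = 789, q_3 = 5*21 + 4 = 109.
  i=4: a_4=4, p_4 = 4*789 + 152 = 3308, q_4 = 4*109 + 21 = 457.

7/1, 29/4, 152/21, 789/109, 3308/457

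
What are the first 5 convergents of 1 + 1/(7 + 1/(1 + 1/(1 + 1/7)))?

1/1, 8/7, 9/8, 17/15, 128/113

Using the convergent recurrence p_i = a_i*p_{i-1} + p_{i-2}, q_i = a_i*q_{i-1} + q_{i-2} with p_{-2}=0, p_{-1}=1, q_{-2}=1, q_{-1}=0:
  i=0: a_0=1, p_0 = 1*1 + 0 = 1, q_0 = 1*0 + 1 = 1.
  i=1: a_1=7, p_1 = 7*1 + 1 = 8, q_1 = 7*1 + 0 = 7.
  i=2: a_2=1, p_2 = 1*8 + 1 = 9, q_2 = 1*7 + 1 = 8.
  i=3: a_3=1, p_3 = 1*9 + 8 = 17, q_3 = 1*8 + 7 = 15.
  i=4: a_4=7, p_4 = 7*17 + 9 = 128, q_4 = 7*15 + 8 = 113.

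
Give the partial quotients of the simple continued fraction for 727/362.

[2; 120, 1, 2]

Run the Euclidean algorithm on 727 and 362; the successive quotients are the partial quotients a_0, a_1, ... (each step inverts the fractional part left over by the previous one):
  727 = 2*362 + 3, so a_0 = 2.
  362 = 120*3 + 2, so a_1 = 120.
  3 = 1*2 + 1, so a_2 = 1.
  2 = 2*1 + 0, so a_3 = 2.
The remainder reaches 0 after 4 divisions, so the expansion has 4 partial quotients, read off in order.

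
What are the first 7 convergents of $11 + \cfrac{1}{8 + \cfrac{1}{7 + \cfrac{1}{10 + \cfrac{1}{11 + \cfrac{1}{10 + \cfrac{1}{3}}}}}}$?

Using the convergent recurrence p_i = a_i*p_{i-1} + p_{i-2}, q_i = a_i*q_{i-1} + q_{i-2} with p_{-2}=0, p_{-1}=1, q_{-2}=1, q_{-1}=0:
  i=0: a_0=11, p_0 = 11*1 + 0 = 11, q_0 = 11*0 + 1 = 1.
  i=1: a_1=8, p_1 = 8*11 + 1 = 89, q_1 = 8*1 + 0 = 8.
  i=2: a_2=7, p_2 = 7*89 + 11 = 634, q_2 = 7*8 + 1 = 57.
  i=3: a_3=10, p_3 = 10*634 + 89 = 6429, q_3 = 10*57 + 8 = 578.
  i=4: a_4=11, p_4 = 11*6429 + 634 = 71353, q_4 = 11*578 + 57 = 6415.
  i=5: a_5=10, p_5 = 10*71353 + 6429 = 719959, q_5 = 10*6415 + 578 = 64728.
  i=6: a_6=3, p_6 = 3*719959 + 71353 = 2231230, q_6 = 3*64728 + 6415 = 200599.

11/1, 89/8, 634/57, 6429/578, 71353/6415, 719959/64728, 2231230/200599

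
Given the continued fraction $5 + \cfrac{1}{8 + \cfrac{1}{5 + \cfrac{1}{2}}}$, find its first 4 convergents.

5/1, 41/8, 210/41, 461/90

Using the convergent recurrence p_i = a_i*p_{i-1} + p_{i-2}, q_i = a_i*q_{i-1} + q_{i-2} with p_{-2}=0, p_{-1}=1, q_{-2}=1, q_{-1}=0:
  i=0: a_0=5, p_0 = 5*1 + 0 = 5, q_0 = 5*0 + 1 = 1.
  i=1: a_1=8, p_1 = 8*5 + 1 = 41, q_1 = 8*1 + 0 = 8.
  i=2: a_2=5, p_2 = 5*41 + 5 = 210, q_2 = 5*8 + 1 = 41.
  i=3: a_3=2, p_3 = 2*210 + 41 = 461, q_3 = 2*41 + 8 = 90.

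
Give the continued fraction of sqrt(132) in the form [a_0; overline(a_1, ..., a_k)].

[11; overline(2, 22)]

Write x_i = (sqrt(132) + m_i)/d_i with (m_0, d_0) = (0, 1). a_0 = floor(sqrt(132)) = 11, since 11^2 = 121 <= 132 < 144 = 12^2.
Iterate m_{i+1} = d_i*a_i - m_i, d_{i+1} = (132 - m_{i+1}^2)/d_i, a_{i+1} = floor((a_0 + m_{i+1})/d_{i+1}):
  m_1 = 1*11 - 0 = 11, d_1 = (132 - 11^2)/1 = 11/1 = 11, a_1 = floor((11 + 11)/11) = 2.
  m_2 = 11*2 - 11 = 11, d_2 = (132 - 11^2)/11 = 11/11 = 1, a_2 = floor((11 + 11)/1) = 22.
  m_3 = 1*22 - 11 = 11, d_3 = (132 - 11^2)/1 = 11/1 = 11: (m_3, d_3) = (m_1, d_1) = (11, 11), so from here the quotients repeat a_1, a_2; the period length is 2.
Hence the expansion of sqrt(132) is a_0 = 11 followed by the repeating block 2, 22 (period 2).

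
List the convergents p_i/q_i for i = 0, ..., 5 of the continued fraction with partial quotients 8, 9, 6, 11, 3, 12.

8/1, 73/9, 446/55, 4979/614, 15383/1897, 189575/23378

Using the convergent recurrence p_i = a_i*p_{i-1} + p_{i-2}, q_i = a_i*q_{i-1} + q_{i-2} with p_{-2}=0, p_{-1}=1, q_{-2}=1, q_{-1}=0:
  i=0: a_0=8, p_0 = 8*1 + 0 = 8, q_0 = 8*0 + 1 = 1.
  i=1: a_1=9, p_1 = 9*8 + 1 = 73, q_1 = 9*1 + 0 = 9.
  i=2: a_2=6, p_2 = 6*73 + 8 = 446, q_2 = 6*9 + 1 = 55.
  i=3: a_3=11, p_3 = 11*446 + 73 = 4979, q_3 = 11*55 + 9 = 614.
  i=4: a_4=3, p_4 = 3*4979 + 446 = 15383, q_4 = 3*614 + 55 = 1897.
  i=5: a_5=12, p_5 = 12*15383 + 4979 = 189575, q_5 = 12*1897 + 614 = 23378.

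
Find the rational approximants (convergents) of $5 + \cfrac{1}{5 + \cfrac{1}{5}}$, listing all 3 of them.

Using the convergent recurrence p_i = a_i*p_{i-1} + p_{i-2}, q_i = a_i*q_{i-1} + q_{i-2} with p_{-2}=0, p_{-1}=1, q_{-2}=1, q_{-1}=0:
  i=0: a_0=5, p_0 = 5*1 + 0 = 5, q_0 = 5*0 + 1 = 1.
  i=1: a_1=5, p_1 = 5*5 + 1 = 26, q_1 = 5*1 + 0 = 5.
  i=2: a_2=5, p_2 = 5*26 + 5 = 135, q_2 = 5*5 + 1 = 26.

5/1, 26/5, 135/26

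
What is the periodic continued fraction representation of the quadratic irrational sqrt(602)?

Write x_i = (sqrt(602) + m_i)/d_i with (m_0, d_0) = (0, 1). a_0 = floor(sqrt(602)) = 24, since 24^2 = 576 <= 602 < 625 = 25^2.
Iterate m_{i+1} = d_i*a_i - m_i, d_{i+1} = (602 - m_{i+1}^2)/d_i, a_{i+1} = floor((a_0 + m_{i+1})/d_{i+1}):
  m_1 = 1*24 - 0 = 24, d_1 = (602 - 24^2)/1 = 26/1 = 26, a_1 = floor((24 + 24)/26) = 1.
  m_2 = 26*1 - 24 = 2, d_2 = (602 - 2^2)/26 = 598/26 = 23, a_2 = floor((24 + 2)/23) = 1.
  m_3 = 23*1 - 2 = 21, d_3 = (602 - 21^2)/23 = 161/23 = 7, a_3 = floor((24 + 21)/7) = 6.
  m_4 = 7*6 - 21 = 21, d_4 = (602 - 21^2)/7 = 161/7 = 23, a_4 = floor((24 + 21)/23) = 1.
  m_5 = 23*1 - 21 = 2, d_5 = (602 - 2^2)/23 = 598/23 = 26, a_5 = floor((24 + 2)/26) = 1.
  m_6 = 26*1 - 2 = 24, d_6 = (602 - 24^2)/26 = 26/26 = 1, a_6 = floor((24 + 24)/1) = 48.
  m_7 = 1*48 - 24 = 24, d_7 = (602 - 24^2)/1 = 26/1 = 26: (m_7, d_7) = (m_1, d_1) = (24, 26), so from here the quotients repeat a_1, ..., a_6; the period length is 6.
Hence the expansion of sqrt(602) is a_0 = 24 followed by the repeating block 1, 1, 6, 1, 1, 48 (period 6).

[24; (1, 1, 6, 1, 1, 48)]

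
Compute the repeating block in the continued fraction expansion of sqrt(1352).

[36; (1, 3, 2, 1, 17, 1, 2, 3, 1, 72)]

Write x_i = (sqrt(1352) + m_i)/d_i with (m_0, d_0) = (0, 1). a_0 = floor(sqrt(1352)) = 36, since 36^2 = 1296 <= 1352 < 1369 = 37^2.
Iterate m_{i+1} = d_i*a_i - m_i, d_{i+1} = (1352 - m_{i+1}^2)/d_i, a_{i+1} = floor((a_0 + m_{i+1})/d_{i+1}):
  m_1 = 1*36 - 0 = 36, d_1 = (1352 - 36^2)/1 = 56/1 = 56, a_1 = floor((36 + 36)/56) = 1.
  m_2 = 56*1 - 36 = 20, d_2 = (1352 - 20^2)/56 = 952/56 = 17, a_2 = floor((36 + 20)/17) = 3.
  m_3 = 17*3 - 20 = 31, d_3 = (1352 - 31^2)/17 = 391/17 = 23, a_3 = floor((36 + 31)/23) = 2.
  m_4 = 23*2 - 31 = 15, d_4 = (1352 - 15^2)/23 = 1127/23 = 49, a_4 = floor((36 + 15)/49) = 1.
  m_5 = 49*1 - 15 = 34, d_5 = (1352 - 34^2)/49 = 196/49 = 4, a_5 = floor((36 + 34)/4) = 17.
  m_6 = 4*17 - 34 = 34, d_6 = (1352 - 34^2)/4 = 196/4 = 49, a_6 = floor((36 + 34)/49) = 1.
  m_7 = 49*1 - 34 = 15, d_7 = (1352 - 15^2)/49 = 1127/49 = 23, a_7 = floor((36 + 15)/23) = 2.
  m_8 = 23*2 - 15 = 31, d_8 = (1352 - 31^2)/23 = 391/23 = 17, a_8 = floor((36 + 31)/17) = 3.
  m_9 = 17*3 - 31 = 20, d_9 = (1352 - 20^2)/17 = 952/17 = 56, a_9 = floor((36 + 20)/56) = 1.
  m_10 = 56*1 - 20 = 36, d_10 = (1352 - 36^2)/56 = 56/56 = 1, a_10 = floor((36 + 36)/1) = 72.
  m_11 = 1*72 - 36 = 36, d_11 = (1352 - 36^2)/1 = 56/1 = 56: (m_11, d_11) = (m_1, d_1) = (36, 56), so from here the quotients repeat a_1, ..., a_10; the period length is 10.
Hence the expansion of sqrt(1352) is a_0 = 36 followed by the repeating block 1, 3, 2, 1, 17, 1, 2, 3, 1, 72 (period 10).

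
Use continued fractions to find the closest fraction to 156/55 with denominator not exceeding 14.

Expand x = 156/55 as a continued fraction with the Euclidean algorithm:
  156 = 2*55 + 46, so a_0 = 2.
  55 = 1*46 + 9, so a_1 = 1.
  46 = 5*9 + 1, so a_2 = 5.
  9 = 9*1 + 0, so a_3 = 9.
so x = [2; 1, 5, 9].
Convergents (p_i = a_i*p_{i-1} + p_{i-2}, q_i = a_i*q_{i-1} + q_{i-2} with p_{-2}=0, p_{-1}=1, q_{-2}=1, q_{-1}=0), until the denominator exceeds 14:
  i=0: a_0=2, p_0 = 2*1 + 0 = 2, q_0 = 2*0 + 1 = 1.
  i=1: a_1=1, p_1 = 1*2 + 1 = 3, q_1 = 1*1 + 0 = 1.
  i=2: a_2=5, p_2 = 5*3 + 2 = 17, q_2 = 5*1 + 1 = 6.
  i=3: a_3=9, p_3 = 9*17 + 3 = 156, q_3 = 9*6 + 1 = 55.
q_3 = 55 > 14, so the last convergent with denominator <= 14 is p_2/q_2 = 17/6.
The closest fraction with denominator <= 14 is either p_2/q_2 or the intermediate fraction (k*p_2 + p_1)/(k*q_2 + q_1) with the largest k >= 1 whose denominator stays <= 14; these approach x as k grows, and every other convergent or intermediate fraction in range is farther away.
Largest k: floor((14 - q_1)/q_2) = floor((14 - 1)/6) = 2.
That gives (2*17 + 3)/(2*6 + 1) = 37/13.
Compare the errors: |x - 17/6| = |156*6 - 17*55|/(55*6) = 1/330, and |x - 37/13| = |156*13 - 37*55|/(55*13) = 7/715.
Cross-multiplying, 1*715 = 715 < 2310 = 7*330, so 1/330 is smaller: the convergent 17/6 is closer to x than 37/13.

17/6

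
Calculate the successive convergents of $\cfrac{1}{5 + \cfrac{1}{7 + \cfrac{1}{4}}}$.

Using the convergent recurrence p_i = a_i*p_{i-1} + p_{i-2}, q_i = a_i*q_{i-1} + q_{i-2} with p_{-2}=0, p_{-1}=1, q_{-2}=1, q_{-1}=0:
  i=0: a_0=0, p_0 = 0*1 + 0 = 0, q_0 = 0*0 + 1 = 1.
  i=1: a_1=5, p_1 = 5*0 + 1 = 1, q_1 = 5*1 + 0 = 5.
  i=2: a_2=7, p_2 = 7*1 + 0 = 7, q_2 = 7*5 + 1 = 36.
  i=3: a_3=4, p_3 = 4*7 + 1 = 29, q_3 = 4*36 + 5 = 149.

0/1, 1/5, 7/36, 29/149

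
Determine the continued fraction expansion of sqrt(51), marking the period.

[7; (7, 14)]

Write x_i = (sqrt(51) + m_i)/d_i with (m_0, d_0) = (0, 1). a_0 = floor(sqrt(51)) = 7, since 7^2 = 49 <= 51 < 64 = 8^2.
Iterate m_{i+1} = d_i*a_i - m_i, d_{i+1} = (51 - m_{i+1}^2)/d_i, a_{i+1} = floor((a_0 + m_{i+1})/d_{i+1}):
  m_1 = 1*7 - 0 = 7, d_1 = (51 - 7^2)/1 = 2/1 = 2, a_1 = floor((7 + 7)/2) = 7.
  m_2 = 2*7 - 7 = 7, d_2 = (51 - 7^2)/2 = 2/2 = 1, a_2 = floor((7 + 7)/1) = 14.
  m_3 = 1*14 - 7 = 7, d_3 = (51 - 7^2)/1 = 2/1 = 2: (m_3, d_3) = (m_1, d_1) = (7, 2), so from here the quotients repeat a_1, a_2; the period length is 2.
Hence the expansion of sqrt(51) is a_0 = 7 followed by the repeating block 7, 14 (period 2).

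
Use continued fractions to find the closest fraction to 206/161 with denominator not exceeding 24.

Expand x = 206/161 as a continued fraction with the Euclidean algorithm:
  206 = 1*161 + 45, so a_0 = 1.
  161 = 3*45 + 26, so a_1 = 3.
  45 = 1*26 + 19, so a_2 = 1.
  26 = 1*19 + 7, so a_3 = 1.
  19 = 2*7 + 5, so a_4 = 2.
  7 = 1*5 + 2, so a_5 = 1.
  5 = 2*2 + 1, so a_6 = 2.
  2 = 2*1 + 0, so a_7 = 2.
so x = [1; 3, 1, 1, 2, 1, 2, 2].
Convergents (p_i = a_i*p_{i-1} + p_{i-2}, q_i = a_i*q_{i-1} + q_{i-2} with p_{-2}=0, p_{-1}=1, q_{-2}=1, q_{-1}=0), until the denominator exceeds 24:
  i=0: a_0=1, p_0 = 1*1 + 0 = 1, q_0 = 1*0 + 1 = 1.
  i=1: a_1=3, p_1 = 3*1 + 1 = 4, q_1 = 3*1 + 0 = 3.
  i=2: a_2=1, p_2 = 1*4 + 1 = 5, q_2 = 1*3 + 1 = 4.
  i=3: a_3=1, p_3 = 1*5 + 4 = 9, q_3 = 1*4 + 3 = 7.
  i=4: a_4=2, p_4 = 2*9 + 5 = 23, q_4 = 2*7 + 4 = 18.
  i=5: a_5=1, p_5 = 1*23 + 9 = 32, q_5 = 1*18 + 7 = 25.
q_5 = 25 > 24, so the last convergent with denominator <= 24 is p_4/q_4 = 23/18.
The closest fraction with denominator <= 24 is either p_4/q_4 or the intermediate fraction (k*p_4 + p_3)/(k*q_4 + q_3) with the largest k >= 1 whose denominator stays <= 24; these approach x as k grows, and every other convergent or intermediate fraction in range is farther away.
Largest k: floor((24 - q_3)/q_4) = floor((24 - 7)/18) = 0.
Since k = 0, no intermediate fraction beyond p_4/q_4 has denominator <= 24, so the convergent 23/18 is the closest (its error is |206*18 - 23*161|/(161*18) = 5/2898).

23/18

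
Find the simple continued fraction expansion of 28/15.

[1; 1, 6, 2]

Run the Euclidean algorithm on 28 and 15; the successive quotients are the partial quotients a_0, a_1, ... (each step inverts the fractional part left over by the previous one):
  28 = 1*15 + 13, so a_0 = 1.
  15 = 1*13 + 2, so a_1 = 1.
  13 = 6*2 + 1, so a_2 = 6.
  2 = 2*1 + 0, so a_3 = 2.
The remainder reaches 0 after 4 divisions, so the expansion has 4 partial quotients, read off in order.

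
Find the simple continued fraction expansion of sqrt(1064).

[32; (1, 1, 1, 1, 1, 1, 1, 64)]

Write x_i = (sqrt(1064) + m_i)/d_i with (m_0, d_0) = (0, 1). a_0 = floor(sqrt(1064)) = 32, since 32^2 = 1024 <= 1064 < 1089 = 33^2.
Iterate m_{i+1} = d_i*a_i - m_i, d_{i+1} = (1064 - m_{i+1}^2)/d_i, a_{i+1} = floor((a_0 + m_{i+1})/d_{i+1}):
  m_1 = 1*32 - 0 = 32, d_1 = (1064 - 32^2)/1 = 40/1 = 40, a_1 = floor((32 + 32)/40) = 1.
  m_2 = 40*1 - 32 = 8, d_2 = (1064 - 8^2)/40 = 1000/40 = 25, a_2 = floor((32 + 8)/25) = 1.
  m_3 = 25*1 - 8 = 17, d_3 = (1064 - 17^2)/25 = 775/25 = 31, a_3 = floor((32 + 17)/31) = 1.
  m_4 = 31*1 - 17 = 14, d_4 = (1064 - 14^2)/31 = 868/31 = 28, a_4 = floor((32 + 14)/28) = 1.
  m_5 = 28*1 - 14 = 14, d_5 = (1064 - 14^2)/28 = 868/28 = 31, a_5 = floor((32 + 14)/31) = 1.
  m_6 = 31*1 - 14 = 17, d_6 = (1064 - 17^2)/31 = 775/31 = 25, a_6 = floor((32 + 17)/25) = 1.
  m_7 = 25*1 - 17 = 8, d_7 = (1064 - 8^2)/25 = 1000/25 = 40, a_7 = floor((32 + 8)/40) = 1.
  m_8 = 40*1 - 8 = 32, d_8 = (1064 - 32^2)/40 = 40/40 = 1, a_8 = floor((32 + 32)/1) = 64.
  m_9 = 1*64 - 32 = 32, d_9 = (1064 - 32^2)/1 = 40/1 = 40: (m_9, d_9) = (m_1, d_1) = (32, 40), so from here the quotients repeat a_1, ..., a_8; the period length is 8.
Hence the expansion of sqrt(1064) is a_0 = 32 followed by the repeating block 1, 1, 1, 1, 1, 1, 1, 64 (period 8).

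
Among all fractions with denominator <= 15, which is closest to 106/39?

Expand x = 106/39 as a continued fraction with the Euclidean algorithm:
  106 = 2*39 + 28, so a_0 = 2.
  39 = 1*28 + 11, so a_1 = 1.
  28 = 2*11 + 6, so a_2 = 2.
  11 = 1*6 + 5, so a_3 = 1.
  6 = 1*5 + 1, so a_4 = 1.
  5 = 5*1 + 0, so a_5 = 5.
so x = [2; 1, 2, 1, 1, 5].
Convergents (p_i = a_i*p_{i-1} + p_{i-2}, q_i = a_i*q_{i-1} + q_{i-2} with p_{-2}=0, p_{-1}=1, q_{-2}=1, q_{-1}=0), until the denominator exceeds 15:
  i=0: a_0=2, p_0 = 2*1 + 0 = 2, q_0 = 2*0 + 1 = 1.
  i=1: a_1=1, p_1 = 1*2 + 1 = 3, q_1 = 1*1 + 0 = 1.
  i=2: a_2=2, p_2 = 2*3 + 2 = 8, q_2 = 2*1 + 1 = 3.
  i=3: a_3=1, p_3 = 1*8 + 3 = 11, q_3 = 1*3 + 1 = 4.
  i=4: a_4=1, p_4 = 1*11 + 8 = 19, q_4 = 1*4 + 3 = 7.
  i=5: a_5=5, p_5 = 5*19 + 11 = 106, q_5 = 5*7 + 4 = 39.
q_5 = 39 > 15, so the last convergent with denominator <= 15 is p_4/q_4 = 19/7.
The closest fraction with denominator <= 15 is either p_4/q_4 or the intermediate fraction (k*p_4 + p_3)/(k*q_4 + q_3) with the largest k >= 1 whose denominator stays <= 15; these approach x as k grows, and every other convergent or intermediate fraction in range is farther away.
Largest k: floor((15 - q_3)/q_4) = floor((15 - 4)/7) = 1.
That gives (1*19 + 11)/(1*7 + 4) = 30/11.
Compare the errors: |x - 19/7| = |106*7 - 19*39|/(39*7) = 1/273, and |x - 30/11| = |106*11 - 30*39|/(39*11) = 4/429.
Cross-multiplying, 1*429 = 429 < 1092 = 4*273, so 1/273 is smaller: the convergent 19/7 is closer to x than 30/11.

19/7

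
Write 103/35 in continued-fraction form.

[2; 1, 16, 2]

Run the Euclidean algorithm on 103 and 35; the successive quotients are the partial quotients a_0, a_1, ... (each step inverts the fractional part left over by the previous one):
  103 = 2*35 + 33, so a_0 = 2.
  35 = 1*33 + 2, so a_1 = 1.
  33 = 16*2 + 1, so a_2 = 16.
  2 = 2*1 + 0, so a_3 = 2.
The remainder reaches 0 after 4 divisions, so the expansion has 4 partial quotients, read off in order.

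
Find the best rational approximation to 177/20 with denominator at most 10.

Expand x = 177/20 as a continued fraction with the Euclidean algorithm:
  177 = 8*20 + 17, so a_0 = 8.
  20 = 1*17 + 3, so a_1 = 1.
  17 = 5*3 + 2, so a_2 = 5.
  3 = 1*2 + 1, so a_3 = 1.
  2 = 2*1 + 0, so a_4 = 2.
so x = [8; 1, 5, 1, 2].
Convergents (p_i = a_i*p_{i-1} + p_{i-2}, q_i = a_i*q_{i-1} + q_{i-2} with p_{-2}=0, p_{-1}=1, q_{-2}=1, q_{-1}=0), until the denominator exceeds 10:
  i=0: a_0=8, p_0 = 8*1 + 0 = 8, q_0 = 8*0 + 1 = 1.
  i=1: a_1=1, p_1 = 1*8 + 1 = 9, q_1 = 1*1 + 0 = 1.
  i=2: a_2=5, p_2 = 5*9 + 8 = 53, q_2 = 5*1 + 1 = 6.
  i=3: a_3=1, p_3 = 1*53 + 9 = 62, q_3 = 1*6 + 1 = 7.
  i=4: a_4=2, p_4 = 2*62 + 53 = 177, q_4 = 2*7 + 6 = 20.
q_4 = 20 > 10, so the last convergent with denominator <= 10 is p_3/q_3 = 62/7.
The closest fraction with denominator <= 10 is either p_3/q_3 or the intermediate fraction (k*p_3 + p_2)/(k*q_3 + q_2) with the largest k >= 1 whose denominator stays <= 10; these approach x as k grows, and every other convergent or intermediate fraction in range is farther away.
Largest k: floor((10 - q_2)/q_3) = floor((10 - 6)/7) = 0.
Since k = 0, no intermediate fraction beyond p_3/q_3 has denominator <= 10, so the convergent 62/7 is the closest (its error is |177*7 - 62*20|/(20*7) = 1/140).

62/7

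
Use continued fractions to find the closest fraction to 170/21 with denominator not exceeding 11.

Expand x = 170/21 as a continued fraction with the Euclidean algorithm:
  170 = 8*21 + 2, so a_0 = 8.
  21 = 10*2 + 1, so a_1 = 10.
  2 = 2*1 + 0, so a_2 = 2.
so x = [8; 10, 2].
Convergents (p_i = a_i*p_{i-1} + p_{i-2}, q_i = a_i*q_{i-1} + q_{i-2} with p_{-2}=0, p_{-1}=1, q_{-2}=1, q_{-1}=0), until the denominator exceeds 11:
  i=0: a_0=8, p_0 = 8*1 + 0 = 8, q_0 = 8*0 + 1 = 1.
  i=1: a_1=10, p_1 = 10*8 + 1 = 81, q_1 = 10*1 + 0 = 10.
  i=2: a_2=2, p_2 = 2*81 + 8 = 170, q_2 = 2*10 + 1 = 21.
q_2 = 21 > 11, so the last convergent with denominator <= 11 is p_1/q_1 = 81/10.
The closest fraction with denominator <= 11 is either p_1/q_1 or the intermediate fraction (k*p_1 + p_0)/(k*q_1 + q_0) with the largest k >= 1 whose denominator stays <= 11; these approach x as k grows, and every other convergent or intermediate fraction in range is farther away.
Largest k: floor((11 - q_0)/q_1) = floor((11 - 1)/10) = 1.
That gives (1*81 + 8)/(1*10 + 1) = 89/11.
Compare the errors: |x - 81/10| = |170*10 - 81*21|/(21*10) = 1/210, and |x - 89/11| = |170*11 - 89*21|/(21*11) = 1/231.
Cross-multiplying, 1*210 = 210 < 231 = 1*231, so 1/231 is smaller: the intermediate fraction 89/11 is closer to x than 81/10.

89/11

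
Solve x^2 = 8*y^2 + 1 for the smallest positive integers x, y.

(x, y) = (3, 1)

First expand sqrt(8) as a continued fraction. With x_i = (sqrt(8) + m_i)/d_i and (m_0, d_0) = (0, 1): a_0 = floor(sqrt(8)) = 2, since 2^2 = 4 <= 8 < 9 = 3^2.
Iterate m_{i+1} = d_i*a_i - m_i, d_{i+1} = (8 - m_{i+1}^2)/d_i, a_{i+1} = floor((a_0 + m_{i+1})/d_{i+1}):
  m_1 = 1*2 - 0 = 2, d_1 = (8 - 2^2)/1 = 4/1 = 4, a_1 = floor((2 + 2)/4) = 1.
  m_2 = 4*1 - 2 = 2, d_2 = (8 - 2^2)/4 = 4/4 = 1, a_2 = floor((2 + 2)/1) = 4.
  m_3 = 1*4 - 2 = 2, d_3 = (8 - 2^2)/1 = 4/1 = 4: (m_3, d_3) = (m_1, d_1) = (2, 4), so from here the quotients repeat a_1, a_2; the period length is 2.
So sqrt(8) = [2; (1, 4)] with period length k = 2.
k is even, so the fundamental solution of x^2 - 8y^2 = 1 is (p_{k-1}, q_{k-1}) = (p_1, q_1); compute convergents through index 1.
Convergents (p_i = a_i*p_{i-1} + p_{i-2}, q_i = a_i*q_{i-1} + q_{i-2} with p_{-2}=0, p_{-1}=1, q_{-2}=1, q_{-1}=0):
  i=0: a_0=2, p_0 = 2*1 + 0 = 2, q_0 = 2*0 + 1 = 1.
  i=1: a_1=1, p_1 = 1*2 + 1 = 3, q_1 = 1*1 + 0 = 1.
Check: 3^2 - 8*1^2 = 9 - 8 = 1, so (x, y) = (3, 1) solves the equation, and by the theorem it is the least positive solution.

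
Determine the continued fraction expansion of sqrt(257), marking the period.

[16; (32)]

Write x_i = (sqrt(257) + m_i)/d_i with (m_0, d_0) = (0, 1). a_0 = floor(sqrt(257)) = 16, since 16^2 = 256 <= 257 < 289 = 17^2.
Iterate m_{i+1} = d_i*a_i - m_i, d_{i+1} = (257 - m_{i+1}^2)/d_i, a_{i+1} = floor((a_0 + m_{i+1})/d_{i+1}):
  m_1 = 1*16 - 0 = 16, d_1 = (257 - 16^2)/1 = 1/1 = 1, a_1 = floor((16 + 16)/1) = 32.
  m_2 = 1*32 - 16 = 16, d_2 = (257 - 16^2)/1 = 1/1 = 1: (m_2, d_2) = (m_1, d_1) = (16, 1), so from here the quotient a_1 repeats; the period length is 1.
Hence the expansion of sqrt(257) is a_0 = 16 followed by the repeating block 32 (period 1).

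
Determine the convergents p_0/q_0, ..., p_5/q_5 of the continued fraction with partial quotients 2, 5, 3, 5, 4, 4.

2/1, 11/5, 35/16, 186/85, 779/356, 3302/1509

Using the convergent recurrence p_i = a_i*p_{i-1} + p_{i-2}, q_i = a_i*q_{i-1} + q_{i-2} with p_{-2}=0, p_{-1}=1, q_{-2}=1, q_{-1}=0:
  i=0: a_0=2, p_0 = 2*1 + 0 = 2, q_0 = 2*0 + 1 = 1.
  i=1: a_1=5, p_1 = 5*2 + 1 = 11, q_1 = 5*1 + 0 = 5.
  i=2: a_2=3, p_2 = 3*11 + 2 = 35, q_2 = 3*5 + 1 = 16.
  i=3: a_3=5, p_3 = 5*35 + 11 = 186, q_3 = 5*16 + 5 = 85.
  i=4: a_4=4, p_4 = 4*186 + 35 = 779, q_4 = 4*85 + 16 = 356.
  i=5: a_5=4, p_5 = 4*779 + 186 = 3302, q_5 = 4*356 + 85 = 1509.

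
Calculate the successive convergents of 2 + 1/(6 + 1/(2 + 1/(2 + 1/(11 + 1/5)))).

Using the convergent recurrence p_i = a_i*p_{i-1} + p_{i-2}, q_i = a_i*q_{i-1} + q_{i-2} with p_{-2}=0, p_{-1}=1, q_{-2}=1, q_{-1}=0:
  i=0: a_0=2, p_0 = 2*1 + 0 = 2, q_0 = 2*0 + 1 = 1.
  i=1: a_1=6, p_1 = 6*2 + 1 = 13, q_1 = 6*1 + 0 = 6.
  i=2: a_2=2, p_2 = 2*13 + 2 = 28, q_2 = 2*6 + 1 = 13.
  i=3: a_3=2, p_3 = 2*28 + 13 = 69, q_3 = 2*13 + 6 = 32.
  i=4: a_4=11, p_4 = 11*69 + 28 = 787, q_4 = 11*32 + 13 = 365.
  i=5: a_5=5, p_5 = 5*787 + 69 = 4004, q_5 = 5*365 + 32 = 1857.

2/1, 13/6, 28/13, 69/32, 787/365, 4004/1857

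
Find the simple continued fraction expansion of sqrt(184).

[13; (1, 1, 3, 2, 1, 2, 1, 2, 3, 1, 1, 26)]

Write x_i = (sqrt(184) + m_i)/d_i with (m_0, d_0) = (0, 1). a_0 = floor(sqrt(184)) = 13, since 13^2 = 169 <= 184 < 196 = 14^2.
Iterate m_{i+1} = d_i*a_i - m_i, d_{i+1} = (184 - m_{i+1}^2)/d_i, a_{i+1} = floor((a_0 + m_{i+1})/d_{i+1}):
  m_1 = 1*13 - 0 = 13, d_1 = (184 - 13^2)/1 = 15/1 = 15, a_1 = floor((13 + 13)/15) = 1.
  m_2 = 15*1 - 13 = 2, d_2 = (184 - 2^2)/15 = 180/15 = 12, a_2 = floor((13 + 2)/12) = 1.
  m_3 = 12*1 - 2 = 10, d_3 = (184 - 10^2)/12 = 84/12 = 7, a_3 = floor((13 + 10)/7) = 3.
  m_4 = 7*3 - 10 = 11, d_4 = (184 - 11^2)/7 = 63/7 = 9, a_4 = floor((13 + 11)/9) = 2.
  m_5 = 9*2 - 11 = 7, d_5 = (184 - 7^2)/9 = 135/9 = 15, a_5 = floor((13 + 7)/15) = 1.
  m_6 = 15*1 - 7 = 8, d_6 = (184 - 8^2)/15 = 120/15 = 8, a_6 = floor((13 + 8)/8) = 2.
  m_7 = 8*2 - 8 = 8, d_7 = (184 - 8^2)/8 = 120/8 = 15, a_7 = floor((13 + 8)/15) = 1.
  m_8 = 15*1 - 8 = 7, d_8 = (184 - 7^2)/15 = 135/15 = 9, a_8 = floor((13 + 7)/9) = 2.
  m_9 = 9*2 - 7 = 11, d_9 = (184 - 11^2)/9 = 63/9 = 7, a_9 = floor((13 + 11)/7) = 3.
  m_10 = 7*3 - 11 = 10, d_10 = (184 - 10^2)/7 = 84/7 = 12, a_10 = floor((13 + 10)/12) = 1.
  m_11 = 12*1 - 10 = 2, d_11 = (184 - 2^2)/12 = 180/12 = 15, a_11 = floor((13 + 2)/15) = 1.
  m_12 = 15*1 - 2 = 13, d_12 = (184 - 13^2)/15 = 15/15 = 1, a_12 = floor((13 + 13)/1) = 26.
  m_13 = 1*26 - 13 = 13, d_13 = (184 - 13^2)/1 = 15/1 = 15: (m_13, d_13) = (m_1, d_1) = (13, 15), so from here the quotients repeat a_1, ..., a_12; the period length is 12.
Hence the expansion of sqrt(184) is a_0 = 13 followed by the repeating block 1, 1, 3, 2, 1, 2, 1, 2, 3, 1, 1, 26 (period 12).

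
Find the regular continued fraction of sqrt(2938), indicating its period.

[54; (4, 1, 11, 4, 11, 1, 4, 108)]

Write x_i = (sqrt(2938) + m_i)/d_i with (m_0, d_0) = (0, 1). a_0 = floor(sqrt(2938)) = 54, since 54^2 = 2916 <= 2938 < 3025 = 55^2.
Iterate m_{i+1} = d_i*a_i - m_i, d_{i+1} = (2938 - m_{i+1}^2)/d_i, a_{i+1} = floor((a_0 + m_{i+1})/d_{i+1}):
  m_1 = 1*54 - 0 = 54, d_1 = (2938 - 54^2)/1 = 22/1 = 22, a_1 = floor((54 + 54)/22) = 4.
  m_2 = 22*4 - 54 = 34, d_2 = (2938 - 34^2)/22 = 1782/22 = 81, a_2 = floor((54 + 34)/81) = 1.
  m_3 = 81*1 - 34 = 47, d_3 = (2938 - 47^2)/81 = 729/81 = 9, a_3 = floor((54 + 47)/9) = 11.
  m_4 = 9*11 - 47 = 52, d_4 = (2938 - 52^2)/9 = 234/9 = 26, a_4 = floor((54 + 52)/26) = 4.
  m_5 = 26*4 - 52 = 52, d_5 = (2938 - 52^2)/26 = 234/26 = 9, a_5 = floor((54 + 52)/9) = 11.
  m_6 = 9*11 - 52 = 47, d_6 = (2938 - 47^2)/9 = 729/9 = 81, a_6 = floor((54 + 47)/81) = 1.
  m_7 = 81*1 - 47 = 34, d_7 = (2938 - 34^2)/81 = 1782/81 = 22, a_7 = floor((54 + 34)/22) = 4.
  m_8 = 22*4 - 34 = 54, d_8 = (2938 - 54^2)/22 = 22/22 = 1, a_8 = floor((54 + 54)/1) = 108.
  m_9 = 1*108 - 54 = 54, d_9 = (2938 - 54^2)/1 = 22/1 = 22: (m_9, d_9) = (m_1, d_1) = (54, 22), so from here the quotients repeat a_1, ..., a_8; the period length is 8.
Hence the expansion of sqrt(2938) is a_0 = 54 followed by the repeating block 4, 1, 11, 4, 11, 1, 4, 108 (period 8).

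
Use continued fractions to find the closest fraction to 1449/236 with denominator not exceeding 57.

307/50

Expand x = 1449/236 as a continued fraction with the Euclidean algorithm:
  1449 = 6*236 + 33, so a_0 = 6.
  236 = 7*33 + 5, so a_1 = 7.
  33 = 6*5 + 3, so a_2 = 6.
  5 = 1*3 + 2, so a_3 = 1.
  3 = 1*2 + 1, so a_4 = 1.
  2 = 2*1 + 0, so a_5 = 2.
so x = [6; 7, 6, 1, 1, 2].
Convergents (p_i = a_i*p_{i-1} + p_{i-2}, q_i = a_i*q_{i-1} + q_{i-2} with p_{-2}=0, p_{-1}=1, q_{-2}=1, q_{-1}=0), until the denominator exceeds 57:
  i=0: a_0=6, p_0 = 6*1 + 0 = 6, q_0 = 6*0 + 1 = 1.
  i=1: a_1=7, p_1 = 7*6 + 1 = 43, q_1 = 7*1 + 0 = 7.
  i=2: a_2=6, p_2 = 6*43 + 6 = 264, q_2 = 6*7 + 1 = 43.
  i=3: a_3=1, p_3 = 1*264 + 43 = 307, q_3 = 1*43 + 7 = 50.
  i=4: a_4=1, p_4 = 1*307 + 264 = 571, q_4 = 1*50 + 43 = 93.
q_4 = 93 > 57, so the last convergent with denominator <= 57 is p_3/q_3 = 307/50.
The closest fraction with denominator <= 57 is either p_3/q_3 or the intermediate fraction (k*p_3 + p_2)/(k*q_3 + q_2) with the largest k >= 1 whose denominator stays <= 57; these approach x as k grows, and every other convergent or intermediate fraction in range is farther away.
Largest k: floor((57 - q_2)/q_3) = floor((57 - 43)/50) = 0.
Since k = 0, no intermediate fraction beyond p_3/q_3 has denominator <= 57, so the convergent 307/50 is the closest (its error is |1449*50 - 307*236|/(236*50) = 2/11800).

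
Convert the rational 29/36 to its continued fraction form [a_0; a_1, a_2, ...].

Run the Euclidean algorithm on 29 and 36; the successive quotients are the partial quotients a_0, a_1, ... (each step inverts the fractional part left over by the previous one):
  29 = 0*36 + 29, so a_0 = 0.
  36 = 1*29 + 7, so a_1 = 1.
  29 = 4*7 + 1, so a_2 = 4.
  7 = 7*1 + 0, so a_3 = 7.
The remainder reaches 0 after 4 divisions, so the expansion has 4 partial quotients, read off in order.

[0; 1, 4, 7]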